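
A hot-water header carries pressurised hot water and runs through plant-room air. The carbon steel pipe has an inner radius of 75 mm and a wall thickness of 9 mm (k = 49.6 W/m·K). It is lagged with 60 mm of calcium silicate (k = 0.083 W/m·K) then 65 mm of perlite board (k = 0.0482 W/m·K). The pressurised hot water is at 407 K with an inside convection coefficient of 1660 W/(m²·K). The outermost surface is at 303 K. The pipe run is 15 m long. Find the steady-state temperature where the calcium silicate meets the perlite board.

T ≈ 359 K

Cylindrical conduction, so R = ln(r₂/r₁)/(2πkL) per layer, in series:
R_inner film = 1/(h_i·2πr₁L) = 1/(1660×2π×0.075×15) = 8.522×10^-5 K/W
R_carbon steel pipe wall = ln(84/75)/(2π×49.6×15) = 2.424×10^-5 K/W
R_calcium silicate = ln(144/84)/(2π×0.083×15) = 0.0689 K/W
R_perlite board = ln(209/144)/(2π×0.0482×15) = 0.082 K/W
R_total = 0.151 K/W
Q = ΔT/R_total = 104/0.151
Q = 689 W
T_interface = T_inner − Q·ΣR(inner→interface) = 407 − 689×0.06901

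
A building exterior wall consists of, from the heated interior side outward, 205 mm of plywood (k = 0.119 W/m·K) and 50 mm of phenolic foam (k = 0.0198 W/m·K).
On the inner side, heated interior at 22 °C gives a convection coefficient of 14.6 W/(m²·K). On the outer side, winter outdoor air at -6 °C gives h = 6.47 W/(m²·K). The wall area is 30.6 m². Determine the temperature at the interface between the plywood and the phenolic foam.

T ≈ 10.8 °C

Using the resistance-network approach (series):
R_inner film = 1/(h_i·A) = 1/(14.6×30.6) = 0.002238 K/W
R_plywood = L/(kA) = 0.205/(0.119×30.6) = 0.0563 K/W
R_phenolic foam = L/(kA) = 0.05/(0.0198×30.6) = 0.08252 K/W
R_outer film = 1/(h_o·A) = 1/(6.47×30.6) = 0.005051 K/W
R_total = 0.1461 K/W;  Q = ΔT/R_total = 28/0.1461 = 191.6 W
T_interface = T_inner − Q·ΣR(inner→interface) = 22 − 192×0.05854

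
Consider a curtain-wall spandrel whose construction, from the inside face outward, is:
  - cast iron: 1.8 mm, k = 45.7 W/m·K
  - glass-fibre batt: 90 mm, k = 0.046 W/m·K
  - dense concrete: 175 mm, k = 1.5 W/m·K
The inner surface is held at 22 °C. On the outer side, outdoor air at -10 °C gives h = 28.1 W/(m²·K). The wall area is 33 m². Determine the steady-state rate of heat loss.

Q ≈ 501 W

Model the wall as resistances in series:
R_cast iron = L/(kA) = 0.0018/(45.7×33) = 1.194×10^-6 K/W
R_glass-fibre batt = L/(kA) = 0.09/(0.046×33) = 0.05929 K/W
R_dense concrete = L/(kA) = 0.175/(1.5×33) = 0.003535 K/W
R_outer film = 1/(h_o·A) = 1/(28.1×33) = 0.001078 K/W
R_total = 0.0639 K/W
Q = ΔT / R_total = 32 / 0.0639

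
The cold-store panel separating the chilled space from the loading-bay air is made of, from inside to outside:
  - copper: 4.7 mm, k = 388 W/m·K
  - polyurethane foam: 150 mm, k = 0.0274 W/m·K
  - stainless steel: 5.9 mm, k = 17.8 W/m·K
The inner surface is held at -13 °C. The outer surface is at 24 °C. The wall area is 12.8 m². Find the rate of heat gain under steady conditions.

Model the wall as resistances in series:
R_copper = L/(kA) = 0.0047/(388×12.8) = 9.464×10^-7 K/W
R_polyurethane foam = L/(kA) = 0.15/(0.0274×12.8) = 0.4277 K/W
R_stainless steel = L/(kA) = 0.0059/(17.8×12.8) = 2.59×10^-5 K/W
R_total = 0.4277 K/W
Q = ΔT / R_total = 37 / 0.4277

Q ≈ 86.5 W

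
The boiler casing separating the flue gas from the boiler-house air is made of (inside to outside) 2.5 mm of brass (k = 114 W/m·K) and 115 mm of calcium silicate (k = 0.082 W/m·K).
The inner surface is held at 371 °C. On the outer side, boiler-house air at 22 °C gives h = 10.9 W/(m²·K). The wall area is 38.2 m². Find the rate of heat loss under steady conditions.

Q ≈ 8920 W

Using the resistance-network approach (series):
R_brass = L/(kA) = 0.0025/(114×38.2) = 5.741×10^-7 K/W
R_calcium silicate = L/(kA) = 0.115/(0.082×38.2) = 0.03671 K/W
R_outer film = 1/(h_o·A) = 1/(10.9×38.2) = 0.002402 K/W
R_total = 0.03912 K/W
Q = ΔT / R_total = 349 / 0.03912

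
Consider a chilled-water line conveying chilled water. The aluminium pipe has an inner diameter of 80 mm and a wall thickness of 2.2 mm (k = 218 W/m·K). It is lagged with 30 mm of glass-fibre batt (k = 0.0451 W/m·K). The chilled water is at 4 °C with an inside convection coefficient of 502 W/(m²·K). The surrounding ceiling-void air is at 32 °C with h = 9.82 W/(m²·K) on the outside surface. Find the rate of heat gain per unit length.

q′ ≈ 13.2 W/m

Radial resistances (cylindrical: R_cond = ln(r_o/r_i)/(2πkL), R_conv = 1/(h·2πrL)):
R_inner film = 1/(h_i·2πr₁L) = 1/(502×2π×0.04×1) = 0.007926 K/W
R_aluminium pipe wall = ln(42.2/40)/(2π×218×1) = 3.909×10^-5 K/W
R_glass-fibre batt = ln(72.2/42.2)/(2π×0.0451×1) = 1.895 K/W
R_outer film = 1/(h_o·2πr_oL) = 1/(9.82×2π×0.0722×1) = 0.2245 K/W
R_total = 2.128 K/W
Q = ΔT/R_total = 28/2.128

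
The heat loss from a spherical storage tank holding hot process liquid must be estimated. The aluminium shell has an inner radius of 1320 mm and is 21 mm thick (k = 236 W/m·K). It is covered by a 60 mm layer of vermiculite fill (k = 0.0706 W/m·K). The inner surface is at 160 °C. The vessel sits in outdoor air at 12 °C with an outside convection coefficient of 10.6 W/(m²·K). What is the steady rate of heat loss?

For a spherical shell R = (1/r₁ − 1/r₂)/(4πk); film R = 1/(h·4πr²). In series:
R_aluminium shell = (1/1.32 − 1/1.341)/(4π×236) = 4×10^-6 K/W
R_vermiculite fill = (1/1.341 − 1/1.401)/(4π×0.0706) = 0.036 K/W
R_outer film = 1/(h·4πr_o²) = 1/(10.6×4π×1.401²) = 0.003825 K/W
R_total = 0.03983 K/W
Q = ΔT/R_total = 148/0.03983

Q ≈ 3720 W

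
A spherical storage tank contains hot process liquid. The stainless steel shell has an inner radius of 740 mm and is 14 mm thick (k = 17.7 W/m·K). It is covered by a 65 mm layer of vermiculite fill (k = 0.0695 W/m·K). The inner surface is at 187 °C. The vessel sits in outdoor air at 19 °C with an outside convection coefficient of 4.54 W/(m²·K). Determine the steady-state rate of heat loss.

Spherical conduction: R = (1/r_in − 1/r_out)/(4πk) per layer; series-sum.
R_stainless steel shell = (1/0.74 − 1/0.754)/(4π×17.7) = 1.128×10^-4 K/W
R_vermiculite fill = (1/0.754 − 1/0.819)/(4π×0.0695) = 0.1205 K/W
R_outer film = 1/(h·4πr_o²) = 1/(4.54×4π×0.819²) = 0.02613 K/W
R_total = 0.1468 K/W
Q = ΔT/R_total = 168/0.1468

Q ≈ 1140 W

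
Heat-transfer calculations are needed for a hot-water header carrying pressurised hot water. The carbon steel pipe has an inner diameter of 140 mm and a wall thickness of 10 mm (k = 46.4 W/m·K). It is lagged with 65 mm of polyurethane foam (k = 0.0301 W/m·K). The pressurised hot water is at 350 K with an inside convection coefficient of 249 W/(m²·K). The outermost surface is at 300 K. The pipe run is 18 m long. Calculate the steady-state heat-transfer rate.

Q ≈ 285 W

Radial resistances (cylindrical: R_cond = ln(r_o/r_i)/(2πkL), R_conv = 1/(h·2πrL)):
R_inner film = 1/(h_i·2πr₁L) = 1/(249×2π×0.07×18) = 5.073×10^-4 K/W
R_carbon steel pipe wall = ln(80/70)/(2π×46.4×18) = 2.545×10^-5 K/W
R_polyurethane foam = ln(145/80)/(2π×0.0301×18) = 0.1747 K/W
R_total = 0.1752 K/W
Q = ΔT/R_total = 50/0.1752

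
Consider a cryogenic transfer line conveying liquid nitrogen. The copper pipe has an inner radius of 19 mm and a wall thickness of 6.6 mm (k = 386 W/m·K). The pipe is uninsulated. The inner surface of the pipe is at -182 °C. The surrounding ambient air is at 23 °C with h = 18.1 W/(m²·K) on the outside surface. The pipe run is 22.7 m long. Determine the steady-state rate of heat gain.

Treating each annulus and film as a series resistance:
R_copper pipe wall = ln(25.6/19)/(2π×386×22.7) = 5.416×10^-6 K/W
R_outer film = 1/(h_o·2πr_oL) = 1/(18.1×2π×0.0256×22.7) = 0.01513 K/W
R_total = 0.01514 K/W
Q = ΔT/R_total = 205/0.01514

Q ≈ 13500 W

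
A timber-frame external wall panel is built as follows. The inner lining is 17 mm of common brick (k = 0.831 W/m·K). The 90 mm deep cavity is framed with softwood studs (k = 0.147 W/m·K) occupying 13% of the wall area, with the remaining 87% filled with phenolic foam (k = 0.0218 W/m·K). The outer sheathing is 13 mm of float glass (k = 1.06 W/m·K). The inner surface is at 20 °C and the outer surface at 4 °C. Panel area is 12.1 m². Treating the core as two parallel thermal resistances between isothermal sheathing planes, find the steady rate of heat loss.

Q ≈ 80.8 W

Sheathing layers in series; stud and cavity paths in parallel between them.
R_inner = 0.017/(0.831×12.1) = 0.001691 K/W
R_stud  = 0.09/(0.147×0.13×12.1) = 0.3892 K/W
R_cav   = 0.09/(0.0218×0.87×12.1) = 0.3922 K/W
1/R_core = 1/R_stud + 1/R_cav → R_core = 0.1953 K/W
R_outer = 0.013/(1.06×12.1) = 0.001014 K/W
R_total = 0.1981 K/W
Q = ΔT/R_total = 16/0.1981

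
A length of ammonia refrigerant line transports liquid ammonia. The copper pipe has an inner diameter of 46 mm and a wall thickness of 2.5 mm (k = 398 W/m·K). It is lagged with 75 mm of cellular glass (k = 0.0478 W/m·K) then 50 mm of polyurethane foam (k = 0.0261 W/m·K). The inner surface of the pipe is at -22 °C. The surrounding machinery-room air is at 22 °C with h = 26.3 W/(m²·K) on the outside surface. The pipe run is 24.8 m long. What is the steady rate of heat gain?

Q ≈ 154 W

Treating each annulus and film as a series resistance:
R_copper pipe wall = ln(25.5/23)/(2π×398×24.8) = 1.664×10^-6 K/W
R_cellular glass = ln(100.5/25.5)/(2π×0.0478×24.8) = 0.1841 K/W
R_polyurethane foam = ln(150.5/100.5)/(2π×0.0261×24.8) = 0.09929 K/W
R_outer film = 1/(h_o·2πr_oL) = 1/(26.3×2π×0.1505×24.8) = 0.001621 K/W
R_total = 0.285 K/W
Q = ΔT/R_total = 44/0.285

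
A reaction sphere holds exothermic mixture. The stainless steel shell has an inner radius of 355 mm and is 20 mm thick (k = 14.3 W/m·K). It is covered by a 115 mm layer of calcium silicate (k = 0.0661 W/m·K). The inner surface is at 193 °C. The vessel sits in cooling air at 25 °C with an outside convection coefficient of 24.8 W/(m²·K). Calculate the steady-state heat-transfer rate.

Each spherical layer contributes R = (1/r_i − 1/r_o)/(4πk):
R_stainless steel shell = (1/0.355 − 1/0.375)/(4π×14.3) = 8.36×10^-4 K/W
R_calcium silicate = (1/0.375 − 1/0.49)/(4π×0.0661) = 0.7535 K/W
R_outer film = 1/(h·4πr_o²) = 1/(24.8×4π×0.49²) = 0.01336 K/W
R_total = 0.7677 K/W
Q = ΔT/R_total = 168/0.7677

Q ≈ 219 W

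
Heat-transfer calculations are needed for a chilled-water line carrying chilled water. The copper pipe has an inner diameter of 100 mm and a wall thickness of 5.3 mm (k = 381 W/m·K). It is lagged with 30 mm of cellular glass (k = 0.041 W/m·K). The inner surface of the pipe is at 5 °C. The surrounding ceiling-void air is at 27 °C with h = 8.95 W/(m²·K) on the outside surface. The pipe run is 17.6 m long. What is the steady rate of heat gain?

Cylindrical conduction, so R = ln(r₂/r₁)/(2πkL) per layer, in series:
R_copper pipe wall = ln(55.3/50)/(2π×381×17.6) = 2.391×10^-6 K/W
R_cellular glass = ln(85.3/55.3)/(2π×0.041×17.6) = 0.09559 K/W
R_outer film = 1/(h_o·2πr_oL) = 1/(8.95×2π×0.0853×17.6) = 0.01185 K/W
R_total = 0.1074 K/W
Q = ΔT/R_total = 22/0.1074

Q ≈ 205 W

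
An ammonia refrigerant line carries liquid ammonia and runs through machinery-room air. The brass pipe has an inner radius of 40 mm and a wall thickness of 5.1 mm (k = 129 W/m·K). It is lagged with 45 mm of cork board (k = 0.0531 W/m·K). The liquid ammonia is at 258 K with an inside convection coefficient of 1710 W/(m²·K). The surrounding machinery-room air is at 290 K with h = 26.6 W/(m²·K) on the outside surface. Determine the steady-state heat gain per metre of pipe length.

q′ ≈ 14.9 W/m

Per-layer cylindrical resistances, series-summed:
R_inner film = 1/(h_i·2πr₁L) = 1/(1710×2π×0.04×1) = 0.002327 K/W
R_brass pipe wall = ln(45.1/40)/(2π×129×1) = 1.481×10^-4 K/W
R_cork board = ln(90.1/45.1)/(2π×0.0531×1) = 2.074 K/W
R_outer film = 1/(h_o·2πr_oL) = 1/(26.6×2π×0.0901×1) = 0.06641 K/W
R_total = 2.143 K/W
Q = ΔT/R_total = 32/2.143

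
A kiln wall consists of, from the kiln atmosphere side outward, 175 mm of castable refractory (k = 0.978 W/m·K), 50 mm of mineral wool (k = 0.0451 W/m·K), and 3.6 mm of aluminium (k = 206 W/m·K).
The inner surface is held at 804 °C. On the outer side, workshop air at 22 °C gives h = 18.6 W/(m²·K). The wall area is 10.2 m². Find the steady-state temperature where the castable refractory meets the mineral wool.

Using the resistance-network approach (series):
R_castable refractory = L/(kA) = 0.175/(0.978×10.2) = 0.01754 K/W
R_mineral wool = L/(kA) = 0.05/(0.0451×10.2) = 0.1087 K/W
R_aluminium = L/(kA) = 0.0036/(206×10.2) = 1.713×10^-6 K/W
R_outer film = 1/(h_o·A) = 1/(18.6×10.2) = 0.005271 K/W
R_total = 0.1315 K/W;  Q = ΔT/R_total = 782/0.1315 = 5946 W
T_interface = T_inner − Q·ΣR(inner→interface) = 804 − 5950×0.01754

T ≈ 700 °C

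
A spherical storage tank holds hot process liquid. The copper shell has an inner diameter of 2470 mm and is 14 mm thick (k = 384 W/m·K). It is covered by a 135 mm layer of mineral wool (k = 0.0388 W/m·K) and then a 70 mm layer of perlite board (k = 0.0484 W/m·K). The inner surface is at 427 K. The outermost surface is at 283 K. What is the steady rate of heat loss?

Q ≈ 662 W

Spherical conduction: R = (1/r_in − 1/r_out)/(4πk) per layer; series-sum.
R_copper shell = (1/1.235 − 1/1.249)/(4π×384) = 1.881×10^-6 K/W
R_mineral wool = (1/1.249 − 1/1.384)/(4π×0.0388) = 0.1602 K/W
R_perlite board = (1/1.384 − 1/1.454)/(4π×0.0484) = 0.05719 K/W
R_total = 0.2174 K/W
Q = ΔT/R_total = 144/0.2174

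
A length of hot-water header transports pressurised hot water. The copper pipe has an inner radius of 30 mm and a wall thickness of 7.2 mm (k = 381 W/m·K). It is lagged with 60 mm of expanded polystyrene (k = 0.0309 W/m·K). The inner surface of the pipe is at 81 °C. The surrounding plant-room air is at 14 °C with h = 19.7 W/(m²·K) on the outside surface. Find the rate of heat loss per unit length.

For a radial system each layer contributes R = ln(r_out/r_in)/(2πkL); films add R = 1/(hA).
R_copper pipe wall = ln(37.2/30)/(2π×381×1) = 8.986×10^-5 K/W
R_expanded polystyrene = ln(97.2/37.2)/(2π×0.0309×1) = 4.947 K/W
R_outer film = 1/(h_o·2πr_oL) = 1/(19.7×2π×0.0972×1) = 0.08312 K/W
R_total = 5.03 K/W
Q = ΔT/R_total = 67/5.03

q′ ≈ 13.3 W/m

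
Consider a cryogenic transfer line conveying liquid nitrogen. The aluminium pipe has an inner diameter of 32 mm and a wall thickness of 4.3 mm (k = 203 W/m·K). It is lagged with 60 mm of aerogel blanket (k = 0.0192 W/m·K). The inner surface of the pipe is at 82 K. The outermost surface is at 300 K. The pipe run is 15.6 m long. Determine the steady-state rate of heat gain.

Q ≈ 298 W

Cylindrical conduction, so R = ln(r₂/r₁)/(2πkL) per layer, in series:
R_aluminium pipe wall = ln(20.3/16)/(2π×203×15.6) = 1.196×10^-5 K/W
R_aerogel blanket = ln(80.3/20.3)/(2π×0.0192×15.6) = 0.7307 K/W
R_total = 0.7307 K/W
Q = ΔT/R_total = 218/0.7307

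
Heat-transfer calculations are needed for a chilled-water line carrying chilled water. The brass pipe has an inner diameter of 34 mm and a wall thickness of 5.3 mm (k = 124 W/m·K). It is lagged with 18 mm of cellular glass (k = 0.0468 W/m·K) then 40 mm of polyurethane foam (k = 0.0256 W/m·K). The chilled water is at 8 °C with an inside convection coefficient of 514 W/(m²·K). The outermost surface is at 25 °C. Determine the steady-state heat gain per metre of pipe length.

Cylindrical conduction, so R = ln(r₂/r₁)/(2πkL) per layer, in series:
R_inner film = 1/(h_i·2πr₁L) = 1/(514×2π×0.017×1) = 0.01821 K/W
R_brass pipe wall = ln(22.3/17)/(2π×124×1) = 3.483×10^-4 K/W
R_cellular glass = ln(40.3/22.3)/(2π×0.0468×1) = 2.012 K/W
R_polyurethane foam = ln(80.3/40.3)/(2π×0.0256×1) = 4.286 K/W
R_total = 6.317 K/W
Q = ΔT/R_total = 17/6.317

q′ ≈ 2.69 W/m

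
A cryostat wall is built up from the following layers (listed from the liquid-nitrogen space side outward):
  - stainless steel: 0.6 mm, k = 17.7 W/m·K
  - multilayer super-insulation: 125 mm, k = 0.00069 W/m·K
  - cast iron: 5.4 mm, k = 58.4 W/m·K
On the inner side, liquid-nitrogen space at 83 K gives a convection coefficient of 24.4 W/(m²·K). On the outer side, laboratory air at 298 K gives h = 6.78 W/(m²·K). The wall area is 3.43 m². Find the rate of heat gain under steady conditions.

Q ≈ 4.07 W

Series thermal resistances:
R_inner film = 1/(h_i·A) = 1/(24.4×3.43) = 0.01195 K/W
R_stainless steel = L/(kA) = 0.0006/(17.7×3.43) = 9.883×10^-6 K/W
R_multilayer super-insulation = L/(kA) = 0.125/(0.00069×3.43) = 52.82 K/W
R_cast iron = L/(kA) = 0.0054/(58.4×3.43) = 2.696×10^-5 K/W
R_outer film = 1/(h_o·A) = 1/(6.78×3.43) = 0.043 K/W
R_total = 52.87 K/W
Q = ΔT / R_total = 215 / 52.87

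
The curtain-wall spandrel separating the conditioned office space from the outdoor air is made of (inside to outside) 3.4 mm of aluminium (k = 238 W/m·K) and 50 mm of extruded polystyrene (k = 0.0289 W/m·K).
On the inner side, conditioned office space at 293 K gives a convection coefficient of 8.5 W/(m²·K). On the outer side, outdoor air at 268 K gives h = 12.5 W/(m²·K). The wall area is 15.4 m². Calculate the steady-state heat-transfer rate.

Q ≈ 200 W

Series thermal resistances:
R_inner film = 1/(h_i·A) = 1/(8.5×15.4) = 0.007639 K/W
R_aluminium = L/(kA) = 0.0034/(238×15.4) = 9.276×10^-7 K/W
R_extruded polystyrene = L/(kA) = 0.05/(0.0289×15.4) = 0.1123 K/W
R_outer film = 1/(h_o·A) = 1/(12.5×15.4) = 0.005195 K/W
R_total = 0.1252 K/W
Q = ΔT / R_total = 25 / 0.1252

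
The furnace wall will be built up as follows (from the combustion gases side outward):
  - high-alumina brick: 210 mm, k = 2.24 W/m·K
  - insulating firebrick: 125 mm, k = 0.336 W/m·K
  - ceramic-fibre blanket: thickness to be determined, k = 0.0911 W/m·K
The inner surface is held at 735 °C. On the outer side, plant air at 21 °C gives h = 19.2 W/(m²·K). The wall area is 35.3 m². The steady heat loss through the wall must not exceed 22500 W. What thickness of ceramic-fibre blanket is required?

Thermal resistances in series:
R_high-alumina brick = L/(kA) = 0.21/(2.24×35.3) = 0.002656 K/W
R_insulating firebrick = L/(kA) = 0.125/(0.336×35.3) = 0.01054 K/W
R_outer film = 1/(h_o·A) = 1/(19.2×35.3) = 0.001475 K/W
Sum of the known resistances R_other = 0.01467 K/W
Required total resistance R_tot = ΔT/Q_allow = 714/22500 = 0.03173 K/W
R_ceramic-fibre blanket = R_tot − R_other = 0.01706 K/W
L = R·k·A = 0.01706×0.0911×35.3

L ≈ 54.9 mm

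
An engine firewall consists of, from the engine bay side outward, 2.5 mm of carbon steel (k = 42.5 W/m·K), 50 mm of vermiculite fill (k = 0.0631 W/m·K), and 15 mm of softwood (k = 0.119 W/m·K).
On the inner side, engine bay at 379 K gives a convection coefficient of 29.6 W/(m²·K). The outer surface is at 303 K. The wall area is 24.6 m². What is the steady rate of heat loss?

Q ≈ 1960 W

Thermal resistances in series:
R_inner film = 1/(h_i·A) = 1/(29.6×24.6) = 0.001373 K/W
R_carbon steel = L/(kA) = 0.0025/(42.5×24.6) = 2.391×10^-6 K/W
R_vermiculite fill = L/(kA) = 0.05/(0.0631×24.6) = 0.03221 K/W
R_softwood = L/(kA) = 0.015/(0.119×24.6) = 0.005124 K/W
R_total = 0.03871 K/W
Q = ΔT / R_total = 76 / 0.03871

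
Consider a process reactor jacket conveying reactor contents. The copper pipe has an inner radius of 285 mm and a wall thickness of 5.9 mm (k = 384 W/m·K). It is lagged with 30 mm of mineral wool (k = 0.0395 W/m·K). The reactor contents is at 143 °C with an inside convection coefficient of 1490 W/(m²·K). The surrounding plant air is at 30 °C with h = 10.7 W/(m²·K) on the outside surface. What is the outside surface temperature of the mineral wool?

Per-layer cylindrical resistances, series-summed:
R_inner film = 1/(h_i·2πr₁L) = 1/(1490×2π×0.285×1) = 3.748×10^-4 K/W
R_copper pipe wall = ln(290.9/285)/(2π×384×1) = 8.493×10^-6 K/W
R_mineral wool = ln(320.9/290.9)/(2π×0.0395×1) = 0.3955 K/W
R_outer film = 1/(h_o·2πr_oL) = 1/(10.7×2π×0.3209×1) = 0.04635 K/W
R_total = 0.4422 K/W
Q = ΔT/R_total = 113/0.4422
Q = 256 W/m
T_interface = T_inner − Q·ΣR(inner→interface) = 143 − 256×0.3959

T ≈ 41.8 °C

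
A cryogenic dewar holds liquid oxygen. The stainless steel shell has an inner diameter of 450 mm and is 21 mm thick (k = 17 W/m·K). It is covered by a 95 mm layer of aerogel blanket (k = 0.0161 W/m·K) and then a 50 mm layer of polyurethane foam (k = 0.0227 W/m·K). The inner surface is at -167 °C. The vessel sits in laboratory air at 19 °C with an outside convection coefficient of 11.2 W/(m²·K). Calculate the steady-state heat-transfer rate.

Q ≈ 26.7 W

Radial (spherical) resistances in series:
R_stainless steel shell = (1/0.225 − 1/0.246)/(4π×17) = 0.001776 K/W
R_aerogel blanket = (1/0.246 − 1/0.341)/(4π×0.0161) = 5.598 K/W
R_polyurethane foam = (1/0.341 − 1/0.391)/(4π×0.0227) = 1.315 K/W
R_outer film = 1/(h·4πr_o²) = 1/(11.2×4π×0.391²) = 0.04647 K/W
R_total = 6.96 K/W
Q = ΔT/R_total = 186/6.96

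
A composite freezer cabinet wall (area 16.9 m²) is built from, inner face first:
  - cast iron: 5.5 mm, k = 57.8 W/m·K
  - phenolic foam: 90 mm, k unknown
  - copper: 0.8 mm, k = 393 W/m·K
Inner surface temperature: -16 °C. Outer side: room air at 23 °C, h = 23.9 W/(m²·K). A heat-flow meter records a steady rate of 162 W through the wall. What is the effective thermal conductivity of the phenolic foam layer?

k ≈ 0.0224 W/(m·K)

Series thermal resistances:
R_cast iron = L/(kA) = 0.0055/(57.8×16.9) = 5.631×10^-6 K/W
R_copper = L/(kA) = 0.0008/(393×16.9) = 1.205×10^-7 K/W
R_outer film = 1/(h_o·A) = 1/(23.9×16.9) = 0.002476 K/W
Sum of known resistances R_other = 0.002482 K/W
Total R = ΔT/Q = 39/162 = 0.2407 K/W
R_phenolic foam = R_total − R_other = 0.2383 K/W
k = L/(R·A) = 0.09/(0.2383×16.9)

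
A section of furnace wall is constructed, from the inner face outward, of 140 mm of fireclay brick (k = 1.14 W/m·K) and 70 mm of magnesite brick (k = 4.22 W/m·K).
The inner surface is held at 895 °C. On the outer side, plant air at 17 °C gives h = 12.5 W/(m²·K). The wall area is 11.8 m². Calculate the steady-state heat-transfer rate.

Thermal resistances in series:
R_fireclay brick = L/(kA) = 0.14/(1.14×11.8) = 0.01041 K/W
R_magnesite brick = L/(kA) = 0.07/(4.22×11.8) = 0.001406 K/W
R_outer film = 1/(h_o·A) = 1/(12.5×11.8) = 0.00678 K/W
R_total = 0.01859 K/W
Q = ΔT / R_total = 878 / 0.01859

Q ≈ 47200 W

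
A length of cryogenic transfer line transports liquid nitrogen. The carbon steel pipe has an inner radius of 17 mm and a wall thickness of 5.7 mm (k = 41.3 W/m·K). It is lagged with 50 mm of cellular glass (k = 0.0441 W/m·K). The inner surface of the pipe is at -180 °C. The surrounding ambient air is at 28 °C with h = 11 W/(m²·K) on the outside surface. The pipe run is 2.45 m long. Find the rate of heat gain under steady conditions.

Per-layer cylindrical resistances, series-summed:
R_carbon steel pipe wall = ln(22.7/17)/(2π×41.3×2.45) = 4.548×10^-4 K/W
R_cellular glass = ln(72.7/22.7)/(2π×0.0441×2.45) = 1.715 K/W
R_outer film = 1/(h_o·2πr_oL) = 1/(11×2π×0.0727×2.45) = 0.08123 K/W
R_total = 1.796 K/W
Q = ΔT/R_total = 208/1.796

Q ≈ 116 W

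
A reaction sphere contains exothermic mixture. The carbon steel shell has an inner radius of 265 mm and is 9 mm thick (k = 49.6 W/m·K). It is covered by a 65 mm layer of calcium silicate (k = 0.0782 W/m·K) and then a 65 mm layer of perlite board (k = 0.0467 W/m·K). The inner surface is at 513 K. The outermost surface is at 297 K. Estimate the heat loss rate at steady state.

Q ≈ 142 W

For a spherical shell R = (1/r₁ − 1/r₂)/(4πk); film R = 1/(h·4πr²). In series:
R_carbon steel shell = (1/0.265 − 1/0.274)/(4π×49.6) = 1.989×10^-4 K/W
R_calcium silicate = (1/0.274 − 1/0.339)/(4π×0.0782) = 0.7121 K/W
R_perlite board = (1/0.339 − 1/0.404)/(4π×0.0467) = 0.8087 K/W
R_total = 1.521 K/W
Q = ΔT/R_total = 216/1.521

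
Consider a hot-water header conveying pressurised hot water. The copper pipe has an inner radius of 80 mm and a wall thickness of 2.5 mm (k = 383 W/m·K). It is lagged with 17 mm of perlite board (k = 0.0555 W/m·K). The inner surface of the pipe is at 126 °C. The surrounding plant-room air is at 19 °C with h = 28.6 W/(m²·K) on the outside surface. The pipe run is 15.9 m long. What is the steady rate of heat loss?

Treating each annulus and film as a series resistance:
R_copper pipe wall = ln(82.5/80)/(2π×383×15.9) = 8.042×10^-7 K/W
R_perlite board = ln(99.5/82.5)/(2π×0.0555×15.9) = 0.03379 K/W
R_outer film = 1/(h_o·2πr_oL) = 1/(28.6×2π×0.0995×15.9) = 0.003517 K/W
R_total = 0.03731 K/W
Q = ΔT/R_total = 107/0.03731

Q ≈ 2870 W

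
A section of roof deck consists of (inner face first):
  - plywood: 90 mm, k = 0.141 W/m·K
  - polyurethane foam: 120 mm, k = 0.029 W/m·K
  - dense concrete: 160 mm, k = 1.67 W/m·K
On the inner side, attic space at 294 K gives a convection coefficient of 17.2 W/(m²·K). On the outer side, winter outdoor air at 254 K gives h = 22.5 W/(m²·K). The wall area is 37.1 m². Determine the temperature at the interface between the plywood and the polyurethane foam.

T ≈ 288 K

Thermal resistances in series:
R_inner film = 1/(h_i·A) = 1/(17.2×37.1) = 0.001567 K/W
R_plywood = L/(kA) = 0.09/(0.141×37.1) = 0.0172 K/W
R_polyurethane foam = L/(kA) = 0.12/(0.029×37.1) = 0.1115 K/W
R_dense concrete = L/(kA) = 0.16/(1.67×37.1) = 0.002582 K/W
R_outer film = 1/(h_o·A) = 1/(22.5×37.1) = 0.001198 K/W
R_total = 0.1341 K/W;  Q = ΔT/R_total = 40/0.1341 = 298.3 W
T_interface = T_inner − Q·ΣR(inner→interface) = 294 − 298×0.01877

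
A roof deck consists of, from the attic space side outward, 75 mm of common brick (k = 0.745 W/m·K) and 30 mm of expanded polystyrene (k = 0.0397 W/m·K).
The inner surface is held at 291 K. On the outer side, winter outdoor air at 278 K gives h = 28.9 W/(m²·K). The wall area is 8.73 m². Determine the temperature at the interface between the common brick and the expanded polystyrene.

Series thermal resistances:
R_common brick = L/(kA) = 0.075/(0.745×8.73) = 0.01153 K/W
R_expanded polystyrene = L/(kA) = 0.03/(0.0397×8.73) = 0.08656 K/W
R_outer film = 1/(h_o·A) = 1/(28.9×8.73) = 0.003964 K/W
R_total = 0.1021 K/W;  Q = ΔT/R_total = 13/0.1021 = 127.4 W
T_interface = T_inner − Q·ΣR(inner→interface) = 291 − 127×0.01153

T ≈ 290 K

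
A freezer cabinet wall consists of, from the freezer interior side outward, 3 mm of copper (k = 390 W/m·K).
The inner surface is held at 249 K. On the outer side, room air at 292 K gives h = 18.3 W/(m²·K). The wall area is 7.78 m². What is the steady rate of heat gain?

Series thermal resistances:
R_copper = L/(kA) = 0.003/(390×7.78) = 9.887×10^-7 K/W
R_outer film = 1/(h_o·A) = 1/(18.3×7.78) = 0.007024 K/W
R_total = 0.007025 K/W
Q = ΔT / R_total = 43 / 0.007025

Q ≈ 6120 W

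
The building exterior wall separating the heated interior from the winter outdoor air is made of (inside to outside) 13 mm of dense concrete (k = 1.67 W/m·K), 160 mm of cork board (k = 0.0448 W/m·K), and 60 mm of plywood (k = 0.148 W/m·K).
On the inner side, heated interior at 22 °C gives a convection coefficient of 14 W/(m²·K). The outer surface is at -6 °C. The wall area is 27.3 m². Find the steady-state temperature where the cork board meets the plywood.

Thermal resistances in series:
R_inner film = 1/(h_i·A) = 1/(14×27.3) = 0.002616 K/W
R_dense concrete = L/(kA) = 0.013/(1.67×27.3) = 2.851×10^-4 K/W
R_cork board = L/(kA) = 0.16/(0.0448×27.3) = 0.1308 K/W
R_plywood = L/(kA) = 0.06/(0.148×27.3) = 0.01485 K/W
R_total = 0.1486 K/W;  Q = ΔT/R_total = 28/0.1486 = 188.5 W
T_interface = T_inner − Q·ΣR(inner→interface) = 22 − 188×0.1337

T ≈ -3.2 °C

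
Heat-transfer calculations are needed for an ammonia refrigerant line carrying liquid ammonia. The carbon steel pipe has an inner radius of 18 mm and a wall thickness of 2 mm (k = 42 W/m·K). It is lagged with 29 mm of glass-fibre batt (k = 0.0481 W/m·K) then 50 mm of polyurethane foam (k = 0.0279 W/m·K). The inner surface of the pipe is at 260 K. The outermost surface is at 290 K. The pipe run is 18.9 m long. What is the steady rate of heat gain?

For a radial system each layer contributes R = ln(r_out/r_in)/(2πkL); films add R = 1/(hA).
R_carbon steel pipe wall = ln(20/18)/(2π×42×18.9) = 2.112×10^-5 K/W
R_glass-fibre batt = ln(49/20)/(2π×0.0481×18.9) = 0.1569 K/W
R_polyurethane foam = ln(99/49)/(2π×0.0279×18.9) = 0.2123 K/W
R_total = 0.3692 K/W
Q = ΔT/R_total = 30/0.3692

Q ≈ 81.3 W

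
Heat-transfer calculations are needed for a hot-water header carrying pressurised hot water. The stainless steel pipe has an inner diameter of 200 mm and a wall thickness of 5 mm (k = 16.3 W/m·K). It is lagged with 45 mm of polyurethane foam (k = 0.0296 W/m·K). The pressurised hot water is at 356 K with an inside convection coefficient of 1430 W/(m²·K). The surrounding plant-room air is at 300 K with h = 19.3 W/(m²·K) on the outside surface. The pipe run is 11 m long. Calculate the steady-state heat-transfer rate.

Q ≈ 312 W

Cylindrical conduction, so R = ln(r₂/r₁)/(2πkL) per layer, in series:
R_inner film = 1/(h_i·2πr₁L) = 1/(1430×2π×0.1×11) = 1.012×10^-4 K/W
R_stainless steel pipe wall = ln(105/100)/(2π×16.3×11) = 4.331×10^-5 K/W
R_polyurethane foam = ln(150/105)/(2π×0.0296×11) = 0.1743 K/W
R_outer film = 1/(h_o·2πr_oL) = 1/(19.3×2π×0.15×11) = 0.004998 K/W
R_total = 0.1795 K/W
Q = ΔT/R_total = 56/0.1795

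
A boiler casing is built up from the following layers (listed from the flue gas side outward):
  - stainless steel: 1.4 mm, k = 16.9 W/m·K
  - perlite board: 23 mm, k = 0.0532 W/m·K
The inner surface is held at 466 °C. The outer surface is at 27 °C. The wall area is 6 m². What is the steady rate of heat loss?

Q ≈ 6090 W

Thermal resistances in series:
R_stainless steel = L/(kA) = 0.0014/(16.9×6) = 1.381×10^-5 K/W
R_perlite board = L/(kA) = 0.023/(0.0532×6) = 0.07206 K/W
R_total = 0.07207 K/W
Q = ΔT / R_total = 439 / 0.07207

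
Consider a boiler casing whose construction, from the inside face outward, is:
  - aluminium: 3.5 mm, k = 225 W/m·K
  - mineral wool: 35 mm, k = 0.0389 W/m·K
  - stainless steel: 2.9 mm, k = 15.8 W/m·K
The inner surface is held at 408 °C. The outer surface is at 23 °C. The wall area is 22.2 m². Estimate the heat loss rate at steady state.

Thermal resistances in series:
R_aluminium = L/(kA) = 0.0035/(225×22.2) = 7.007×10^-7 K/W
R_mineral wool = L/(kA) = 0.035/(0.0389×22.2) = 0.04053 K/W
R_stainless steel = L/(kA) = 0.0029/(15.8×22.2) = 8.268×10^-6 K/W
R_total = 0.04054 K/W
Q = ΔT / R_total = 385 / 0.04054

Q ≈ 9500 W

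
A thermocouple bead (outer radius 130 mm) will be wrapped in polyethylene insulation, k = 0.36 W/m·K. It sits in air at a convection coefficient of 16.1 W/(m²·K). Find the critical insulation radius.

r_cr ≈ 44.7 mm

For a sphere r_cr = 2k/h = 2×0.36/16.1
r_cr = 44.7 mm; since the bare radius (130 mm) is above r_cr, any added insulation will reduce heat loss.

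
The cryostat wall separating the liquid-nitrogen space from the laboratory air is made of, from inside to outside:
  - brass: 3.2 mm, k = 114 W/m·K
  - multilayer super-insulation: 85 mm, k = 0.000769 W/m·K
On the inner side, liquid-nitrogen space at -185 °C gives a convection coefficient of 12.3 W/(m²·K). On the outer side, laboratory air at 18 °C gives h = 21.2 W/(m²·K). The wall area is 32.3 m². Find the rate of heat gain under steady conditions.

Treating each layer as a thermal resistance in series:
R_inner film = 1/(h_i·A) = 1/(12.3×32.3) = 0.002517 K/W
R_brass = L/(kA) = 0.0032/(114×32.3) = 8.69×10^-7 K/W
R_multilayer super-insulation = L/(kA) = 0.085/(0.000769×32.3) = 3.422 K/W
R_outer film = 1/(h_o·A) = 1/(21.2×32.3) = 0.00146 K/W
R_total = 3.426 K/W
Q = ΔT / R_total = 203 / 3.426

Q ≈ 59.3 W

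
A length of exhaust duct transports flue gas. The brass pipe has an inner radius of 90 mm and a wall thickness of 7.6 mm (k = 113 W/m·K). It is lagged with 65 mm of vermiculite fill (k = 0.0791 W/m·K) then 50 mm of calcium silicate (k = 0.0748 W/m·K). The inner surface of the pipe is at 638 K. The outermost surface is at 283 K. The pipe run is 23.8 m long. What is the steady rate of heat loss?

Radial resistances (cylindrical: R_cond = ln(r_o/r_i)/(2πkL), R_conv = 1/(h·2πrL)):
R_brass pipe wall = ln(97.6/90)/(2π×113×23.8) = 4.797×10^-6 K/W
R_vermiculite fill = ln(162.6/97.6)/(2π×0.0791×23.8) = 0.04315 K/W
R_calcium silicate = ln(212.6/162.6)/(2π×0.0748×23.8) = 0.02397 K/W
R_total = 0.06713 K/W
Q = ΔT/R_total = 355/0.06713

Q ≈ 5290 W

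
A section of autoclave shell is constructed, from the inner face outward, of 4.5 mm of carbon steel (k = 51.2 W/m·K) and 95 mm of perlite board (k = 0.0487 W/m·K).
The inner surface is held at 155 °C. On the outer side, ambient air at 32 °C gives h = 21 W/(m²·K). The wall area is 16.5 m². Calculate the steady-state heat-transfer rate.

Model the wall as resistances in series:
R_carbon steel = L/(kA) = 0.0045/(51.2×16.5) = 5.327×10^-6 K/W
R_perlite board = L/(kA) = 0.095/(0.0487×16.5) = 0.1182 K/W
R_outer film = 1/(h_o·A) = 1/(21×16.5) = 0.002886 K/W
R_total = 0.1211 K/W
Q = ΔT / R_total = 123 / 0.1211

Q ≈ 1020 W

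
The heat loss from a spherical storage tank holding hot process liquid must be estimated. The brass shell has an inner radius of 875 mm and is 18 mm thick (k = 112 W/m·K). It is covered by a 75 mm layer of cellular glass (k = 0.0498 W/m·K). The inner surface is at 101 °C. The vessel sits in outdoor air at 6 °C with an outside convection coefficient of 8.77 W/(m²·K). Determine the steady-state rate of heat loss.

Q ≈ 640 W

Each spherical layer contributes R = (1/r_i − 1/r_o)/(4πk):
R_brass shell = (1/0.875 − 1/0.893)/(4π×112) = 1.637×10^-5 K/W
R_cellular glass = (1/0.893 − 1/0.968)/(4π×0.0498) = 0.1386 K/W
R_outer film = 1/(h·4πr_o²) = 1/(8.77×4π×0.968²) = 0.009684 K/W
R_total = 0.1483 K/W
Q = ΔT/R_total = 95/0.1483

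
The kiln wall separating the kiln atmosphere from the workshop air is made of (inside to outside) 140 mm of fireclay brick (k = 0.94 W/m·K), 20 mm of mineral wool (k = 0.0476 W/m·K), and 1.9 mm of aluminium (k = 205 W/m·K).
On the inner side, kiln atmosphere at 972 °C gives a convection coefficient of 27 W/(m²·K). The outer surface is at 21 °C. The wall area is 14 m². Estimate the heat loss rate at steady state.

Thermal resistances in series:
R_inner film = 1/(h_i·A) = 1/(27×14) = 0.002646 K/W
R_fireclay brick = L/(kA) = 0.14/(0.94×14) = 0.01064 K/W
R_mineral wool = L/(kA) = 0.02/(0.0476×14) = 0.03001 K/W
R_aluminium = L/(kA) = 0.0019/(205×14) = 6.62×10^-7 K/W
R_total = 0.0433 K/W
Q = ΔT / R_total = 951 / 0.0433

Q ≈ 22000 W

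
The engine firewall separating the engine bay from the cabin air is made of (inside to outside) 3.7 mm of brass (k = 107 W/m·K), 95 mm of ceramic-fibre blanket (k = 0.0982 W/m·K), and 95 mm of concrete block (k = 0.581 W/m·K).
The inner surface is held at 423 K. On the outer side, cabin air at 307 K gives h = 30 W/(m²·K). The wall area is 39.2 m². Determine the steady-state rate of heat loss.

Thermal resistances in series:
R_brass = L/(kA) = 0.0037/(107×39.2) = 8.821×10^-7 K/W
R_ceramic-fibre blanket = L/(kA) = 0.095/(0.0982×39.2) = 0.02468 K/W
R_concrete block = L/(kA) = 0.095/(0.581×39.2) = 0.004171 K/W
R_outer film = 1/(h_o·A) = 1/(30×39.2) = 8.503×10^-4 K/W
R_total = 0.0297 K/W
Q = ΔT / R_total = 116 / 0.0297

Q ≈ 3910 W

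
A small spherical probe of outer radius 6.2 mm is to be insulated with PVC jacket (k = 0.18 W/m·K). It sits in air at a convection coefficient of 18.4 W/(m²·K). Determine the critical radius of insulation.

r_cr ≈ 19.6 mm

For a sphere r_cr = 2k/h = 2×0.18/18.4
r_cr = 19.6 mm; since the bare radius (6.2 mm) is below r_cr, adding a thin layer of insulation will *increase* heat loss.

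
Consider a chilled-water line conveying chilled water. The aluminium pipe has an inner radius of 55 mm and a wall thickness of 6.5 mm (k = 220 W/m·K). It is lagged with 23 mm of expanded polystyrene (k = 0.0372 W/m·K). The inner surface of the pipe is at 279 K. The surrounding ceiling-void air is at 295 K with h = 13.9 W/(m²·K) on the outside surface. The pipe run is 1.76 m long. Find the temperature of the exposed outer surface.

T ≈ 294 K

Treating each annulus and film as a series resistance:
R_aluminium pipe wall = ln(61.5/55)/(2π×220×1.76) = 4.591×10^-5 K/W
R_expanded polystyrene = ln(84.5/61.5)/(2π×0.0372×1.76) = 0.7723 K/W
R_outer film = 1/(h_o·2πr_oL) = 1/(13.9×2π×0.0845×1.76) = 0.07699 K/W
R_total = 0.8494 K/W
Q = ΔT/R_total = 16/0.8494
Q = 18.8 W
T_interface = T_inner + Q·ΣR(inner→interface) = 279 + 18.8×0.7724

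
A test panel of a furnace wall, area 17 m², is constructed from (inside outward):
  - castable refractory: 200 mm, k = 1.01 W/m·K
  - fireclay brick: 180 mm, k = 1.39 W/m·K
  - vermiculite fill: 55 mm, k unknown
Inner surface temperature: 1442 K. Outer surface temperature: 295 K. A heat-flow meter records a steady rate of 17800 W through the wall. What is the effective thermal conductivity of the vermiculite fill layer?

k ≈ 0.0716 W/(m·K)

Treating each layer as a thermal resistance in series:
R_castable refractory = L/(kA) = 0.2/(1.01×17) = 0.01165 K/W
R_fireclay brick = L/(kA) = 0.18/(1.39×17) = 0.007617 K/W
Sum of known resistances R_other = 0.01927 K/W
Total R = ΔT/Q = 1147/17800 = 0.06444 K/W
R_vermiculite fill = R_total − R_other = 0.04517 K/W
k = L/(R·A) = 0.055/(0.04517×17)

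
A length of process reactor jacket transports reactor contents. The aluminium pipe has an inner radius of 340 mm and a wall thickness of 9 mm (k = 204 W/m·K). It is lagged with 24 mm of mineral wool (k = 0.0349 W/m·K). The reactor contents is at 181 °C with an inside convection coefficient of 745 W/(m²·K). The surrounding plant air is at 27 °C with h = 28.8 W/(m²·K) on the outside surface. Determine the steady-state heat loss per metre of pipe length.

Treating each annulus and film as a series resistance:
R_inner film = 1/(h_i·2πr₁L) = 1/(745×2π×0.34×1) = 6.283×10^-4 K/W
R_aluminium pipe wall = ln(349/340)/(2π×204×1) = 2.038×10^-5 K/W
R_mineral wool = ln(373/349)/(2π×0.0349×1) = 0.3033 K/W
R_outer film = 1/(h_o·2πr_oL) = 1/(28.8×2π×0.373×1) = 0.01482 K/W
R_total = 0.3188 K/W
Q = ΔT/R_total = 154/0.3188

q′ ≈ 483 W/m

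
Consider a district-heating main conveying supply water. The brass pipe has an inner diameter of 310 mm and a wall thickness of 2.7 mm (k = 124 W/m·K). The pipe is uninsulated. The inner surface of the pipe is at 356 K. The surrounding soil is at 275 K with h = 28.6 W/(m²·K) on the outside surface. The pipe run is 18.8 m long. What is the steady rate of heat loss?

For a radial system each layer contributes R = ln(r_out/r_in)/(2πkL); films add R = 1/(hA).
R_brass pipe wall = ln(157.7/155)/(2π×124×18.8) = 1.179×10^-6 K/W
R_outer film = 1/(h_o·2πr_oL) = 1/(28.6×2π×0.1577×18.8) = 0.001877 K/W
R_total = 0.001878 K/W
Q = ΔT/R_total = 81/0.001878

Q ≈ 43100 W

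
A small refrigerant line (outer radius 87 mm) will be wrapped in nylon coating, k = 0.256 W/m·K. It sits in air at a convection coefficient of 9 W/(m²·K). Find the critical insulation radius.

r_cr ≈ 28.4 mm

For a cylinder r_cr = k/h = 0.256/9
r_cr = 28.4 mm; since the bare radius (87 mm) is above r_cr, any added insulation will reduce heat loss.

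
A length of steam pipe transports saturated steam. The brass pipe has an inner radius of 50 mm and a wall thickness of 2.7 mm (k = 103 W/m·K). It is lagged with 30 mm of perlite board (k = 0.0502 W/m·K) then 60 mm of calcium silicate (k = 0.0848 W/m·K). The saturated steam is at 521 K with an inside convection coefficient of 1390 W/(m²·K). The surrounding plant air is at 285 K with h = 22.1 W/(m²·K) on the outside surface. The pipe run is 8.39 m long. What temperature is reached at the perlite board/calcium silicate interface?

For a radial system each layer contributes R = ln(r_out/r_in)/(2πkL); films add R = 1/(hA).
R_inner film = 1/(h_i·2πr₁L) = 1/(1390×2π×0.05×8.39) = 2.729×10^-4 K/W
R_brass pipe wall = ln(52.7/50)/(2π×103×8.39) = 9.686×10^-6 K/W
R_perlite board = ln(82.7/52.7)/(2π×0.0502×8.39) = 0.1703 K/W
R_calcium silicate = ln(142.7/82.7)/(2π×0.0848×8.39) = 0.122 K/W
R_outer film = 1/(h_o·2πr_oL) = 1/(22.1×2π×0.1427×8.39) = 0.006015 K/W
R_total = 0.2986 K/W
Q = ΔT/R_total = 236/0.2986
Q = 790 W
T_interface = T_inner − Q·ΣR(inner→interface) = 521 − 790×0.1706

T ≈ 386 K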